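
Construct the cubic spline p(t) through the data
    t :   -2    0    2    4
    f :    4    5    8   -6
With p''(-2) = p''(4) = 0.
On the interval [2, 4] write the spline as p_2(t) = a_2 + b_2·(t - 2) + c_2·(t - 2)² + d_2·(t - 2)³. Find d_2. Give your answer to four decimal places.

0.5833

With M_i denoting the second derivative at x_i, h_i = 2, 2, 2, and Δ_i = (y_(i+1) − y_i)/h_i = 1/2, 3/2, -7:
  2·M_0 + 8·M_1 + 2·M_2 = 6(Δ_1 - Δ_0) = 6
  2·M_1 + 8·M_2 + 2·M_3 = 6(Δ_2 - Δ_1) = -51
Natural end conditions: M_0 = M_3 = 0.
Forward elimination and back-substitution give M_0 = 0, M_1 = 5/2, M_2 = -7, M_3 = 0.
On [2, 4], with p_2(t) = a_2 + b_2·(t - 2) + c_2·(t - 2)² + d_2·(t - 2)³: c_2 = M_2/2 = -7/2, d_2 = (M_3 - M_2)/(6h_2) = 7/12, b_2 = Δ_2 - h_2(2M_2 + M_3)/6 = -7/3.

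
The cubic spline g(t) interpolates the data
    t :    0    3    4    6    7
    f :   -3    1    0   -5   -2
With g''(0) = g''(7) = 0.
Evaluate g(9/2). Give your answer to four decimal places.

-1.5254

Put σ_i = g'' at the i-th knot. Here h = (3, 1, 2, 1) and Δ = (4/3, -1, -5/2, 3), so the interior equations h_(i-1)·σ_(i-1) + 2(h_(i-1)+h_i)·σ_i + h_i·σ_(i+1) = 6(Δ_i − Δ_(i-1)) read
  3·σ_0 + 8·σ_1 + 1·σ_2 = 6(Δ_1 - Δ_0) = -14
  1·σ_1 + 6·σ_2 + 2·σ_3 = 6(Δ_2 - Δ_1) = -9
  2·σ_2 + 6·σ_3 + 1·σ_4 = 6(Δ_3 - Δ_2) = 33
Natural end conditions: σ_0 = σ_4 = 0.
Solving: σ_0 = 0, σ_1 = -164/125, σ_2 = -438/125, σ_3 = 1667/250, σ_4 = 0.
On [4, 6], g(t) = 0 - 179/75·(t - 4) - 219/125·(t - 4)² + 2543/3000·(t - 4)³.
With (t - 4) = 1/2: g(9/2) = -12203/8000.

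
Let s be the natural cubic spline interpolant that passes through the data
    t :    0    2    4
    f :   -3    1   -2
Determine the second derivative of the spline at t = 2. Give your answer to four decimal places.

-2.6250

With σ_i denoting the second derivative at x_i, h_i = 2, 2, and Δ_i = (y_(i+1) − y_i)/h_i = 2, -3/2:
  2·σ_0 + 8·σ_1 + 2·σ_2 = 6(Δ_1 - Δ_0) = -21
Natural end conditions: σ_0 = σ_2 = 0.
Solving: σ_0 = 0, σ_1 = -21/8, σ_2 = 0.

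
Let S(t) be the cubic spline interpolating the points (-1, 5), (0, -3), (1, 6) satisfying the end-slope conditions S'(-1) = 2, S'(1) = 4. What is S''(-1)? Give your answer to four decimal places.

Let m_i = S''(x_i). Step sizes h_i = 1, 1; slopes of the chords Δ_i = (y_(i+1) - y_i)/h_i = -8, 9.
  1·m_0 + 4·m_1 + 1·m_2 = 6(Δ_1 - Δ_0) = 102
Clamped end conditions give two more equations: 2h_0·m_0 + h_0·m_1 = 6(Δ_0 - S'(-1)) = -60 and h_1·m_1 + 2h_1·m_2 = 6(S'(1) - Δ_1) = -30.
Hence m_0 = -109/2, m_1 = 49, m_2 = -79/2.

-54.5000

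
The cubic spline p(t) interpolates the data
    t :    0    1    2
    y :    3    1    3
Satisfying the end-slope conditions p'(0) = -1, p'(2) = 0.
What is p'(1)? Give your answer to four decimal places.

0.2500

Put σ_i = p'' at the i-th knot. Here h = (1, 1) and Δ = (-2, 2), so the interior equations h_(i-1)·σ_(i-1) + 2(h_(i-1)+h_i)·σ_i + h_i·σ_(i+1) = 6(Δ_i − Δ_(i-1)) read
  1·σ_0 + 4·σ_1 + 1·σ_2 = 6(Δ_1 - Δ_0) = 24
Clamped end conditions give two more equations: 2h_0·σ_0 + h_0·σ_1 = 6(Δ_0 - p'(0)) = -6 and h_1·σ_1 + 2h_1·σ_2 = 6(p'(2) - Δ_1) = -12.
Hence σ_0 = -17/2, σ_1 = 11, σ_2 = -23/2.
On [1, 2], p'(t) = b_1 + 2c_1·(t - 1) + 3d_1·(t - 1)² with b_1 = Δ_1 - h_1(2σ_1 + σ_2)/6 = 1/4, c_1 = σ_1/2 = 11/2, d_1 = (σ_2 - σ_1)/(6h_1) = -15/4. So p'(1) = 1/4.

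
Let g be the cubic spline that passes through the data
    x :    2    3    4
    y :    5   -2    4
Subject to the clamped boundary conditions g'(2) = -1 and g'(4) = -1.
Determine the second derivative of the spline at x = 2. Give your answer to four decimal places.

Let M_i = g''(x_i). Step sizes h_i = 1, 1; slopes of the chords Δ_i = (y_(i+1) - y_i)/h_i = -7, 6.
  1·M_0 + 4·M_1 + 1·M_2 = 6(Δ_1 - Δ_0) = 78
Clamped end conditions give two more equations: 2h_0·M_0 + h_0·M_1 = 6(Δ_0 - g'(2)) = -36 and h_1·M_1 + 2h_1·M_2 = 6(g'(4) - Δ_1) = -42.
Forward elimination and back-substitution give M_0 = -75/2, M_1 = 39, M_2 = -81/2.

-37.5000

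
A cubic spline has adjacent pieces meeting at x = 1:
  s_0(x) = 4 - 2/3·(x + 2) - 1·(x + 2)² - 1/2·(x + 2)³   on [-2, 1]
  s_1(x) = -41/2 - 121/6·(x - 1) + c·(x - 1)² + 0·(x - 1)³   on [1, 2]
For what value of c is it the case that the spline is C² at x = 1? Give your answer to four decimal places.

s_0''(x) = -2 - 3·(x + 2), so s_0''(1) = -11. On the right, s_1''(1) = 2c, so c = -11/2.

-5.5000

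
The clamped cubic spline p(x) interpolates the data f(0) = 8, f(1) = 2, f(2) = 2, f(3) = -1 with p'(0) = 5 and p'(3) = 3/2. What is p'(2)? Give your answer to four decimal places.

-1.2667

With M_i denoting the second derivative at x_i, h_i = 1, 1, 1, and Δ_i = (y_(i+1) − y_i)/h_i = -6, 0, -3:
  1·M_0 + 4·M_1 + 1·M_2 = 6(Δ_1 - Δ_0) = 36
  1·M_1 + 4·M_2 + 1·M_3 = 6(Δ_2 - Δ_1) = -18
Clamped end conditions give two more equations: 2h_0·M_0 + h_0·M_1 = 6(Δ_0 - p'(0)) = -66 and h_2·M_2 + 2h_2·M_3 = 6(p'(3) - Δ_2) = 27.
Solving the tridiagonal system: M_0 = -677/15, M_1 = 364/15, M_2 = -239/15, M_3 = 322/15.
On [2, 3], p'(x) = b_2 + 2c_2·(x - 2) + 3d_2·(x - 2)² with b_2 = Δ_2 - h_2(2M_2 + M_3)/6 = -19/15, c_2 = M_2/2 = -239/30, d_2 = (M_3 - M_2)/(6h_2) = 187/30. So p'(2) = -19/15.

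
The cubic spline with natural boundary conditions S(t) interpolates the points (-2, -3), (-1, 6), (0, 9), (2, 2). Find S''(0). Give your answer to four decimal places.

With M_i denoting the second derivative at x_i, h_i = 1, 1, 2, and Δ_i = (y_(i+1) − y_i)/h_i = 9, 3, -7/2:
  1·M_0 + 4·M_1 + 1·M_2 = 6(Δ_1 - Δ_0) = -36
  1·M_1 + 6·M_2 + 2·M_3 = 6(Δ_2 - Δ_1) = -39
Natural end conditions: M_0 = M_3 = 0.
Forward elimination and back-substitution give M_0 = 0, M_1 = -177/23, M_2 = -120/23, M_3 = 0.

-5.2174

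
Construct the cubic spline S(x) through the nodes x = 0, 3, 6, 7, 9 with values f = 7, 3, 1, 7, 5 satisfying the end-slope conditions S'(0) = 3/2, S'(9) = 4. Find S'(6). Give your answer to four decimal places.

5.8333

Let M_i = S''(x_i). Step sizes h_i = 3, 3, 1, 2; slopes of the chords Δ_i = (y_(i+1) - y_i)/h_i = -4/3, -2/3, 6, -1.
  3·M_0 + 12·M_1 + 3·M_2 = 6(Δ_1 - Δ_0) = 4
  3·M_1 + 8·M_2 + 1·M_3 = 6(Δ_2 - Δ_1) = 40
  1·M_2 + 6·M_3 + 2·M_4 = 6(Δ_3 - Δ_2) = -42
Clamped end conditions give two more equations: 2h_0·M_0 + h_0·M_1 = 6(Δ_0 - S'(0)) = -17 and h_3·M_3 + 2h_3·M_4 = 6(S'(9) - Δ_3) = 30.
Hence M_0 = -22/9, M_1 = -7/9, M_2 = 62/9, M_3 = -115/9, M_4 = 125/9.
On [6, 7], S'(x) = b_2 + 2c_2·(x - 6) + 3d_2·(x - 6)² with b_2 = Δ_2 - h_2(2M_2 + M_3)/6 = 35/6, c_2 = M_2/2 = 31/9, d_2 = (M_3 - M_2)/(6h_2) = -59/18. So S'(6) = 35/6.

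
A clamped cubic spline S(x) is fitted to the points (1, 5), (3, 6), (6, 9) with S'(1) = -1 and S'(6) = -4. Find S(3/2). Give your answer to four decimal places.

Put M_i = S'' at the i-th knot. Here h = (2, 3) and Δ = (1/2, 1), so the interior equations h_(i-1)·M_(i-1) + 2(h_(i-1)+h_i)·M_i + h_i·M_(i+1) = 6(Δ_i − Δ_(i-1)) read
  2·M_0 + 10·M_1 + 3·M_2 = 6(Δ_1 - Δ_0) = 3
Clamped end conditions give two more equations: 2h_0·M_0 + h_0·M_1 = 6(Δ_0 - S'(1)) = 9 and h_1·M_1 + 2h_1·M_2 = 6(S'(6) - Δ_1) = -30.
Hence M_0 = 27/20, M_1 = 9/5, M_2 = -59/10.
On [1, 3], S(x) = 5 - 1·(x - 1) + 27/40·(x - 1)² + 3/80·(x - 1)³.
With (x - 1) = 1/2: S(3/2) = 2991/640.

4.6734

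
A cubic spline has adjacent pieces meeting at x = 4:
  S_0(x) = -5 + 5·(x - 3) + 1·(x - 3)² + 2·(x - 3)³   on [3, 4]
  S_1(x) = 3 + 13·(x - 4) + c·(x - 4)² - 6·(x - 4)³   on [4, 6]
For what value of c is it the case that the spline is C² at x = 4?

S_0''(x) = 2 + 12·(x - 3), so S_0''(4) = 14. On the right, S_1''(4) = 2c, so c = 7.

7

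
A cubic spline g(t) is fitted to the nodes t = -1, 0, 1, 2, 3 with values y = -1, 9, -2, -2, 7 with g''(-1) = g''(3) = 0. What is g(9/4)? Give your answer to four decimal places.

Let σ_i = g''(x_i). Step sizes h_i = 1, 1, 1, 1; slopes of the chords Δ_i = (y_(i+1) - y_i)/h_i = 10, -11, 0, 9.
  1·σ_0 + 4·σ_1 + 1·σ_2 = 6(Δ_1 - Δ_0) = -126
  1·σ_1 + 4·σ_2 + 1·σ_3 = 6(Δ_2 - Δ_1) = 66
  1·σ_2 + 4·σ_3 + 1·σ_4 = 6(Δ_3 - Δ_2) = 54
Natural end conditions: σ_0 = σ_4 = 0.
Solving the tridiagonal system: σ_0 = 0, σ_1 = -75/2, σ_2 = 24, σ_3 = 15/2, σ_4 = 0.
On [2, 3], g(t) = -2 + 13/2·(t - 2) + 15/4·(t - 2)² - 5/4·(t - 2)³.
With (t - 2) = 1/4: g(9/4) = -41/256.

-0.1602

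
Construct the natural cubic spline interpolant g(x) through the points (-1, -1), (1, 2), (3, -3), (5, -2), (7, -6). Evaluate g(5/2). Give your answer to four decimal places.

Put m_i = g'' at the i-th knot. Here h = (2, 2, 2, 2) and Δ = (3/2, -5/2, 1/2, -2), so the interior equations h_(i-1)·m_(i-1) + 2(h_(i-1)+h_i)·m_i + h_i·m_(i+1) = 6(Δ_i − Δ_(i-1)) read
  2·m_0 + 8·m_1 + 2·m_2 = 6(Δ_1 - Δ_0) = -24
  2·m_1 + 8·m_2 + 2·m_3 = 6(Δ_2 - Δ_1) = 18
  2·m_2 + 8·m_3 + 2·m_4 = 6(Δ_3 - Δ_2) = -15
Natural end conditions: m_0 = m_4 = 0.
Solving: m_0 = 0, m_1 = -447/112, m_2 = 111/28, m_3 = -321/112, m_4 = 0.
On [1, 3], g(x) = 2 - 65/56·(x - 1) - 447/224·(x - 1)² + 297/448·(x - 1)³.
With (x - 1) = 3/2: g(5/2) = -7145/3584.

-1.9936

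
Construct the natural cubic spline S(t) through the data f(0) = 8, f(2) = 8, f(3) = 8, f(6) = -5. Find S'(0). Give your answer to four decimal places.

-0.1844

Let m_i = S''(x_i). Step sizes h_i = 2, 1, 3; slopes of the chords Δ_i = (y_(i+1) - y_i)/h_i = 0, 0, -13/3.
  2·m_0 + 6·m_1 + 1·m_2 = 6(Δ_1 - Δ_0) = 0
  1·m_1 + 8·m_2 + 3·m_3 = 6(Δ_2 - Δ_1) = -26
Natural end conditions: m_0 = m_3 = 0.
Solving: m_0 = 0, m_1 = 26/47, m_2 = -156/47, m_3 = 0.
On [0, 2], S'(t) = b_0 + 2c_0·t + 3d_0·t² with b_0 = Δ_0 - h_0(2m_0 + m_1)/6 = -26/141, c_0 = m_0/2 = 0, d_0 = (m_1 - m_0)/(6h_0) = 13/282. So S'(0) = -26/141.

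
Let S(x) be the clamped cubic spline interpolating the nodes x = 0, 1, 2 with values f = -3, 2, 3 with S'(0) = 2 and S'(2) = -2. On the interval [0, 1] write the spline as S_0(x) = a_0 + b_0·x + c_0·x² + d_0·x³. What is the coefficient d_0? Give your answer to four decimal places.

Write σ_i for S''(x_i). With h_i = 1, 1 and divided differences Δ_i = 5, 1, the continuity of S' gives the tridiagonal system
  1·σ_0 + 4·σ_1 + 1·σ_2 = 6(Δ_1 - Δ_0) = -24
Clamped end conditions give two more equations: 2h_0·σ_0 + h_0·σ_1 = 6(Δ_0 - S'(0)) = 18 and h_1·σ_1 + 2h_1·σ_2 = 6(S'(2) - Δ_1) = -18.
Hence σ_0 = 13, σ_1 = -8, σ_2 = -5.
On [0, 1], with S_0(x) = a_0 + b_0·x + c_0·x² + d_0·x³: c_0 = σ_0/2 = 13/2, d_0 = (σ_1 - σ_0)/(6h_0) = -7/2, b_0 = Δ_0 - h_0(2σ_0 + σ_1)/6 = 2.

-3.5000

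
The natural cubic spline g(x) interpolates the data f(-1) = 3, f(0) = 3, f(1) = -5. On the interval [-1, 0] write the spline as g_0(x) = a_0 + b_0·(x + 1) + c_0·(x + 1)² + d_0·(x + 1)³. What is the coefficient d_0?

Write M_i for g''(x_i). With h_i = 1, 1 and divided differences Δ_i = 0, -8, the continuity of g' gives the tridiagonal system
  1·M_0 + 4·M_1 + 1·M_2 = 6(Δ_1 - Δ_0) = -48
Natural end conditions: M_0 = M_2 = 0.
Forward elimination and back-substitution give M_0 = 0, M_1 = -12, M_2 = 0.
On [-1, 0], with g_0(x) = a_0 + b_0·(x + 1) + c_0·(x + 1)² + d_0·(x + 1)³: c_0 = M_0/2 = 0, d_0 = (M_1 - M_0)/(6h_0) = -2, b_0 = Δ_0 - h_0(2M_0 + M_1)/6 = 2.

-2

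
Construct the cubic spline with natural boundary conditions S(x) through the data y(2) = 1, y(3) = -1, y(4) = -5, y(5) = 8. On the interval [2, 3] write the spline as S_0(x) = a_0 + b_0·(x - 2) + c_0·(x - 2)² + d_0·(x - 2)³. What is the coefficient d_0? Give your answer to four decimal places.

With M_i denoting the second derivative at x_i, h_i = 1, 1, 1, and Δ_i = (y_(i+1) − y_i)/h_i = -2, -4, 13:
  1·M_0 + 4·M_1 + 1·M_2 = 6(Δ_1 - Δ_0) = -12
  1·M_1 + 4·M_2 + 1·M_3 = 6(Δ_2 - Δ_1) = 102
Natural end conditions: M_0 = M_3 = 0.
Forward elimination and back-substitution give M_0 = 0, M_1 = -10, M_2 = 28, M_3 = 0.
On [2, 3], with S_0(x) = a_0 + b_0·(x - 2) + c_0·(x - 2)² + d_0·(x - 2)³: c_0 = M_0/2 = 0, d_0 = (M_1 - M_0)/(6h_0) = -5/3, b_0 = Δ_0 - h_0(2M_0 + M_1)/6 = -1/3.

-1.6667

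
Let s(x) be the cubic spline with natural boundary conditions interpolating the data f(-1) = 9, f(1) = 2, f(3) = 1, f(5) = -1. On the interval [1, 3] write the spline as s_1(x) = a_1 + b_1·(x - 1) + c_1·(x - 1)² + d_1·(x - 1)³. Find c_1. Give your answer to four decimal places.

Put σ_i = s'' at the i-th knot. Here h = (2, 2, 2) and Δ = (-7/2, -1/2, -1), so the interior equations h_(i-1)·σ_(i-1) + 2(h_(i-1)+h_i)·σ_i + h_i·σ_(i+1) = 6(Δ_i − Δ_(i-1)) read
  2·σ_0 + 8·σ_1 + 2·σ_2 = 6(Δ_1 - Δ_0) = 18
  2·σ_1 + 8·σ_2 + 2·σ_3 = 6(Δ_2 - Δ_1) = -3
Natural end conditions: σ_0 = σ_3 = 0.
Solving the tridiagonal system: σ_0 = 0, σ_1 = 5/2, σ_2 = -1, σ_3 = 0.
On [1, 3], with s_1(x) = a_1 + b_1·(x - 1) + c_1·(x - 1)² + d_1·(x - 1)³: c_1 = σ_1/2 = 5/4, d_1 = (σ_2 - σ_1)/(6h_1) = -7/24, b_1 = Δ_1 - h_1(2σ_1 + σ_2)/6 = -11/6.

1.2500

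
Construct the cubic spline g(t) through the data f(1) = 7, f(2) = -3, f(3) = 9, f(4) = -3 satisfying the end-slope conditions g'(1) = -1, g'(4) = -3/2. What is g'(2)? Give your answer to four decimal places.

1.7667

Let m_i = g''(x_i). Step sizes h_i = 1, 1, 1; slopes of the chords Δ_i = (y_(i+1) - y_i)/h_i = -10, 12, -12.
  1·m_0 + 4·m_1 + 1·m_2 = 6(Δ_1 - Δ_0) = 132
  1·m_1 + 4·m_2 + 1·m_3 = 6(Δ_2 - Δ_1) = -144
Clamped end conditions give two more equations: 2h_0·m_0 + h_0·m_1 = 6(Δ_0 - g'(1)) = -54 and h_2·m_2 + 2h_2·m_3 = 6(g'(4) - Δ_2) = 63.
Solving: m_0 = -893/15, m_1 = 976/15, m_2 = -1031/15, m_3 = 988/15.
On [2, 3], g'(t) = b_1 + 2c_1·(t - 2) + 3d_1·(t - 2)² with b_1 = Δ_1 - h_1(2m_1 + m_2)/6 = 53/30, c_1 = m_1/2 = 488/15, d_1 = (m_2 - m_1)/(6h_1) = -223/10. So g'(2) = 53/30.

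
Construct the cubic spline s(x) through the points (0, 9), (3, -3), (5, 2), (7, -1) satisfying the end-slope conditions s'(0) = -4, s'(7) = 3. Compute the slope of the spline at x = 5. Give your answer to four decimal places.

-0.1757

Put σ_i = s'' at the i-th knot. Here h = (3, 2, 2) and Δ = (-4, 5/2, -3/2), so the interior equations h_(i-1)·σ_(i-1) + 2(h_(i-1)+h_i)·σ_i + h_i·σ_(i+1) = 6(Δ_i − Δ_(i-1)) read
  3·σ_0 + 10·σ_1 + 2·σ_2 = 6(Δ_1 - Δ_0) = 39
  2·σ_1 + 8·σ_2 + 2·σ_3 = 6(Δ_2 - Δ_1) = -24
Clamped end conditions give two more equations: 2h_0·σ_0 + h_0·σ_1 = 6(Δ_0 - s'(0)) = 0 and h_2·σ_2 + 2h_2·σ_3 = 6(s'(7) - Δ_2) = 27.
Solving the tridiagonal system: σ_0 = -116/37, σ_1 = 232/37, σ_2 = -529/74, σ_3 = 382/37.
On [5, 7], s'(x) = b_2 + 2c_2·(x - 5) + 3d_2·(x - 5)² with b_2 = Δ_2 - h_2(2σ_2 + σ_3)/6 = -13/74, c_2 = σ_2/2 = -529/148, d_2 = (σ_3 - σ_2)/(6h_2) = 431/296. So s'(5) = -13/74.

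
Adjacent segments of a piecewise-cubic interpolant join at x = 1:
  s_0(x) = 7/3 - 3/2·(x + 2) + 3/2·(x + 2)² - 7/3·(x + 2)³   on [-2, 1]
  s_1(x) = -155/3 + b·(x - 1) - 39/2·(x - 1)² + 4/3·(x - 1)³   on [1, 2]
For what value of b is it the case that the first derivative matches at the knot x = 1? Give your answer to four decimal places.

-55.5000

s_0'(x) = -3/2 + 3·(x + 2) - 7·(x + 2)², so s_0'(1) = -111/2. On the right, s_1'(1) = b, so b = -111/2.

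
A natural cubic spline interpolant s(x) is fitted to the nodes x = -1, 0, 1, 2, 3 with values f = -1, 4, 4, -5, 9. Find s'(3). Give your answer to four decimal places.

20.7143

Write m_i for s''(x_i). With h_i = 1, 1, 1, 1 and divided differences Δ_i = 5, 0, -9, 14, the continuity of s' gives the tridiagonal system
  1·m_0 + 4·m_1 + 1·m_2 = 6(Δ_1 - Δ_0) = -30
  1·m_1 + 4·m_2 + 1·m_3 = 6(Δ_2 - Δ_1) = -54
  1·m_2 + 4·m_3 + 1·m_4 = 6(Δ_3 - Δ_2) = 138
Natural end conditions: m_0 = m_4 = 0.
Solving the tridiagonal system: m_0 = 0, m_1 = -12/7, m_2 = -162/7, m_3 = 282/7, m_4 = 0.
On [2, 3], s'(x) = b_3 + 2c_3·(x - 2) + 3d_3·(x - 2)² with b_3 = Δ_3 - h_3(2m_3 + m_4)/6 = 4/7, c_3 = m_3/2 = 141/7, d_3 = (m_4 - m_3)/(6h_3) = -47/7. So s'(3) = 145/7.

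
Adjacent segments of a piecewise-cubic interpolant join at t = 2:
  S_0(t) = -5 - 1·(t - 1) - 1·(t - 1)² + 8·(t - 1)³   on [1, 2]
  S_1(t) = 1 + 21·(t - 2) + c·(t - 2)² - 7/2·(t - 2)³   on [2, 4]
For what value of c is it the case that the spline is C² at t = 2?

23

S_0''(t) = -2 + 48·(t - 1), so S_0''(2) = 46. On the right, S_1''(2) = 2c, so c = 23.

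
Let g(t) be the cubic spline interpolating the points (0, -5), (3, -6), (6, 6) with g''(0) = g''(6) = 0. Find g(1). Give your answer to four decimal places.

Let M_i = g''(x_i). Step sizes h_i = 3, 3; slopes of the chords Δ_i = (y_(i+1) - y_i)/h_i = -1/3, 4.
  3·M_0 + 12·M_1 + 3·M_2 = 6(Δ_1 - Δ_0) = 26
Natural end conditions: M_0 = M_2 = 0.
Solving: M_0 = 0, M_1 = 13/6, M_2 = 0.
On [0, 3], g(t) = -5 - 17/12·t + 0·t² + 13/108·t³.
With t = 1: g(1) = -170/27.

-6.2963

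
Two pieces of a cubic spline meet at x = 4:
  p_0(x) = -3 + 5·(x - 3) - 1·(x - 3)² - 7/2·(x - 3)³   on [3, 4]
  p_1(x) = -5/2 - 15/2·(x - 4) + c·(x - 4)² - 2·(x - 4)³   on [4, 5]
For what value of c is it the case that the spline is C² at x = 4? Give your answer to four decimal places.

-11.5000

p_0''(x) = -2 - 21·(x - 3), so p_0''(4) = -23. On the right, p_1''(4) = 2c, so c = -23/2.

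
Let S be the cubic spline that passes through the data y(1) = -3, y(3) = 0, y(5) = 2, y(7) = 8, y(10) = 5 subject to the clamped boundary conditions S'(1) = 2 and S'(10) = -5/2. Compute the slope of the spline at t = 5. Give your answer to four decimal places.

2.3261

Let M_i = S''(x_i). Step sizes h_i = 2, 2, 2, 3; slopes of the chords Δ_i = (y_(i+1) - y_i)/h_i = 3/2, 1, 3, -1.
  2·M_0 + 8·M_1 + 2·M_2 = 6(Δ_1 - Δ_0) = -3
  2·M_1 + 8·M_2 + 2·M_3 = 6(Δ_2 - Δ_1) = 12
  2·M_2 + 10·M_3 + 3·M_4 = 6(Δ_3 - Δ_2) = -24
Clamped end conditions give two more equations: 2h_0·M_0 + h_0·M_1 = 6(Δ_0 - S'(1)) = -3 and h_3·M_3 + 2h_3·M_4 = 6(S'(10) - Δ_3) = -9.
Solving the tridiagonal system: M_0 = -27/92, M_1 = -21/23, M_2 = 225/92, M_3 = -66/23, M_4 = -3/46.
On [5, 7], S'(t) = b_2 + 2c_2·(t - 5) + 3d_2·(t - 5)² with b_2 = Δ_2 - h_2(2M_2 + M_3)/6 = 107/46, c_2 = M_2/2 = 225/184, d_2 = (M_3 - M_2)/(6h_2) = -163/368. So S'(5) = 107/46.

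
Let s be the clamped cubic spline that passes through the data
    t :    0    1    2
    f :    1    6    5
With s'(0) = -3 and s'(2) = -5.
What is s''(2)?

-4

Let m_i = s''(x_i). Step sizes h_i = 1, 1; slopes of the chords Δ_i = (y_(i+1) - y_i)/h_i = 5, -1.
  1·m_0 + 4·m_1 + 1·m_2 = 6(Δ_1 - Δ_0) = -36
Clamped end conditions give two more equations: 2h_0·m_0 + h_0·m_1 = 6(Δ_0 - s'(0)) = 48 and h_1·m_1 + 2h_1·m_2 = 6(s'(2) - Δ_1) = -24.
Solving: m_0 = 32, m_1 = -16, m_2 = -4.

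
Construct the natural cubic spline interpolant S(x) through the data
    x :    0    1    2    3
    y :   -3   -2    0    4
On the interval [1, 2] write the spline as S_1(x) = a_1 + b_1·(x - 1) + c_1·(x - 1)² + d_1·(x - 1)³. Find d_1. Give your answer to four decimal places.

0.3333

Put σ_i = S'' at the i-th knot. Here h = (1, 1, 1) and Δ = (1, 2, 4), so the interior equations h_(i-1)·σ_(i-1) + 2(h_(i-1)+h_i)·σ_i + h_i·σ_(i+1) = 6(Δ_i − Δ_(i-1)) read
  1·σ_0 + 4·σ_1 + 1·σ_2 = 6(Δ_1 - Δ_0) = 6
  1·σ_1 + 4·σ_2 + 1·σ_3 = 6(Δ_2 - Δ_1) = 12
Natural end conditions: σ_0 = σ_3 = 0.
Solving the tridiagonal system: σ_0 = 0, σ_1 = 4/5, σ_2 = 14/5, σ_3 = 0.
On [1, 2], with S_1(x) = a_1 + b_1·(x - 1) + c_1·(x - 1)² + d_1·(x - 1)³: c_1 = σ_1/2 = 2/5, d_1 = (σ_2 - σ_1)/(6h_1) = 1/3, b_1 = Δ_1 - h_1(2σ_1 + σ_2)/6 = 19/15.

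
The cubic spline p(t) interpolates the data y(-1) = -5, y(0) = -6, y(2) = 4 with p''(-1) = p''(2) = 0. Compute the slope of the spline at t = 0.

1

Put M_i = p'' at the i-th knot. Here h = (1, 2) and Δ = (-1, 5), so the interior equations h_(i-1)·M_(i-1) + 2(h_(i-1)+h_i)·M_i + h_i·M_(i+1) = 6(Δ_i − Δ_(i-1)) read
  1·M_0 + 6·M_1 + 2·M_2 = 6(Δ_1 - Δ_0) = 36
Natural end conditions: M_0 = M_2 = 0.
Solving: M_0 = 0, M_1 = 6, M_2 = 0.
On [0, 2], p'(t) = b_1 + 2c_1·t + 3d_1·t² with b_1 = Δ_1 - h_1(2M_1 + M_2)/6 = 1, c_1 = M_1/2 = 3, d_1 = (M_2 - M_1)/(6h_1) = -1/2. So p'(0) = 1.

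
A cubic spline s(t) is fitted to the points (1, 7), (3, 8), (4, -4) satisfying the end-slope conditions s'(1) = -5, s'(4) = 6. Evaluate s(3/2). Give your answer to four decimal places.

6.9609

Let M_i = s''(x_i). Step sizes h_i = 2, 1; slopes of the chords Δ_i = (y_(i+1) - y_i)/h_i = 1/2, -12.
  2·M_0 + 6·M_1 + 1·M_2 = 6(Δ_1 - Δ_0) = -75
Clamped end conditions give two more equations: 2h_0·M_0 + h_0·M_1 = 6(Δ_0 - s'(1)) = 33 and h_1·M_1 + 2h_1·M_2 = 6(s'(4) - Δ_1) = 108.
Solving: M_0 = 293/12, M_1 = -97/3, M_2 = 421/6.
On [1, 3], s(t) = 7 - 5·(t - 1) + 293/24·(t - 1)² - 227/48·(t - 1)³.
With (t - 1) = 1/2: s(3/2) = 891/128.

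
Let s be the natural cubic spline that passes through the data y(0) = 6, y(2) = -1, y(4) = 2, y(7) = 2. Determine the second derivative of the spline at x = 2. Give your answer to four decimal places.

Write σ_i for s''(x_i). With h_i = 2, 2, 3 and divided differences Δ_i = -7/2, 3/2, 0, the continuity of s' gives the tridiagonal system
  2·σ_0 + 8·σ_1 + 2·σ_2 = 6(Δ_1 - Δ_0) = 30
  2·σ_1 + 10·σ_2 + 3·σ_3 = 6(Δ_2 - Δ_1) = -9
Natural end conditions: σ_0 = σ_3 = 0.
Hence σ_0 = 0, σ_1 = 159/38, σ_2 = -33/19, σ_3 = 0.

4.1842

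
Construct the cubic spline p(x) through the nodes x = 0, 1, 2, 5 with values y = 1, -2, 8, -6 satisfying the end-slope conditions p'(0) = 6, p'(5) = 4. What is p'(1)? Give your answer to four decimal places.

1.6552

Let M_i = p''(x_i). Step sizes h_i = 1, 1, 3; slopes of the chords Δ_i = (y_(i+1) - y_i)/h_i = -3, 10, -14/3.
  1·M_0 + 4·M_1 + 1·M_2 = 6(Δ_1 - Δ_0) = 78
  1·M_1 + 8·M_2 + 3·M_3 = 6(Δ_2 - Δ_1) = -88
Clamped end conditions give two more equations: 2h_0·M_0 + h_0·M_1 = 6(Δ_0 - p'(0)) = -54 and h_2·M_2 + 2h_2·M_3 = 6(p'(5) - Δ_2) = 52.
Hence M_0 = -1314/29, M_1 = 1062/29, M_2 = -672/29, M_3 = 1762/87.
On [1, 2], p'(x) = b_1 + 2c_1·(x - 1) + 3d_1·(x - 1)² with b_1 = Δ_1 - h_1(2M_1 + M_2)/6 = 48/29, c_1 = M_1/2 = 531/29, d_1 = (M_2 - M_1)/(6h_1) = -289/29. So p'(1) = 48/29.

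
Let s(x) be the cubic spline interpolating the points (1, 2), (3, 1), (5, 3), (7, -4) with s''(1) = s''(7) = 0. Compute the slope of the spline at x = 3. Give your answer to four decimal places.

0.9000

With m_i denoting the second derivative at x_i, h_i = 2, 2, 2, and Δ_i = (y_(i+1) − y_i)/h_i = -1/2, 1, -7/2:
  2·m_0 + 8·m_1 + 2·m_2 = 6(Δ_1 - Δ_0) = 9
  2·m_1 + 8·m_2 + 2·m_3 = 6(Δ_2 - Δ_1) = -27
Natural end conditions: m_0 = m_3 = 0.
Solving the tridiagonal system: m_0 = 0, m_1 = 21/10, m_2 = -39/10, m_3 = 0.
On [3, 5], s'(x) = b_1 + 2c_1·(x - 3) + 3d_1·(x - 3)² with b_1 = Δ_1 - h_1(2m_1 + m_2)/6 = 9/10, c_1 = m_1/2 = 21/20, d_1 = (m_2 - m_1)/(6h_1) = -1/2. So s'(3) = 9/10.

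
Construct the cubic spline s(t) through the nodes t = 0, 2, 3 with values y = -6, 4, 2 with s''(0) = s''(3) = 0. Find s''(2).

Write m_i for s''(x_i). With h_i = 2, 1 and divided differences Δ_i = 5, -2, the continuity of s' gives the tridiagonal system
  2·m_0 + 6·m_1 + 1·m_2 = 6(Δ_1 - Δ_0) = -42
Natural end conditions: m_0 = m_2 = 0.
Forward elimination and back-substitution give m_0 = 0, m_1 = -7, m_2 = 0.

-7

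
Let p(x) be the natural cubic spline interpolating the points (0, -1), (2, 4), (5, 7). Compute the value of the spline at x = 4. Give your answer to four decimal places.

With M_i denoting the second derivative at x_i, h_i = 2, 3, and Δ_i = (y_(i+1) − y_i)/h_i = 5/2, 1:
  2·M_0 + 10·M_1 + 3·M_2 = 6(Δ_1 - Δ_0) = -9
Natural end conditions: M_0 = M_2 = 0.
Solving the tridiagonal system: M_0 = 0, M_1 = -9/10, M_2 = 0.
On [2, 5], p(x) = 4 + 19/10·(x - 2) - 9/20·(x - 2)² + 1/20·(x - 2)³.
With (x - 2) = 2: p(4) = 32/5.

6.4000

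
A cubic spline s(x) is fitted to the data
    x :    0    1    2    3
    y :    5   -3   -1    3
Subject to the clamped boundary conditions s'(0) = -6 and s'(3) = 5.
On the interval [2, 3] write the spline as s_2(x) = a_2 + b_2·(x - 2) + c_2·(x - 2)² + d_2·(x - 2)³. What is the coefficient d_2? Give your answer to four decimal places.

1.2667

Write σ_i for s''(x_i). With h_i = 1, 1, 1 and divided differences Δ_i = -8, 2, 4, the continuity of s' gives the tridiagonal system
  1·σ_0 + 4·σ_1 + 1·σ_2 = 6(Δ_1 - Δ_0) = 60
  1·σ_1 + 4·σ_2 + 1·σ_3 = 6(Δ_2 - Δ_1) = 12
Clamped end conditions give two more equations: 2h_0·σ_0 + h_0·σ_1 = 6(Δ_0 - s'(0)) = -12 and h_2·σ_2 + 2h_2·σ_3 = 6(s'(3) - Δ_2) = 6.
Hence σ_0 = -238/15, σ_1 = 296/15, σ_2 = -46/15, σ_3 = 68/15.
On [2, 3], with s_2(x) = a_2 + b_2·(x - 2) + c_2·(x - 2)² + d_2·(x - 2)³: c_2 = σ_2/2 = -23/15, d_2 = (σ_3 - σ_2)/(6h_2) = 19/15, b_2 = Δ_2 - h_2(2σ_2 + σ_3)/6 = 64/15.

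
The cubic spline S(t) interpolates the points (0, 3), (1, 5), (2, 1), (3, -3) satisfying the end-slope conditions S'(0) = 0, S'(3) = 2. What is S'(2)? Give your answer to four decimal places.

Write M_i for S''(x_i). With h_i = 1, 1, 1 and divided differences Δ_i = 2, -4, -4, the continuity of S' gives the tridiagonal system
  1·M_0 + 4·M_1 + 1·M_2 = 6(Δ_1 - Δ_0) = -36
  1·M_1 + 4·M_2 + 1·M_3 = 6(Δ_2 - Δ_1) = 0
Clamped end conditions give two more equations: 2h_0·M_0 + h_0·M_1 = 6(Δ_0 - S'(0)) = 12 and h_2·M_2 + 2h_2·M_3 = 6(S'(3) - Δ_2) = 36.
Forward elimination and back-substitution give M_0 = 176/15, M_1 = -172/15, M_2 = -28/15, M_3 = 284/15.
On [2, 3], S'(t) = b_2 + 2c_2·(t - 2) + 3d_2·(t - 2)² with b_2 = Δ_2 - h_2(2M_2 + M_3)/6 = -98/15, c_2 = M_2/2 = -14/15, d_2 = (M_3 - M_2)/(6h_2) = 52/15. So S'(2) = -98/15.

-6.5333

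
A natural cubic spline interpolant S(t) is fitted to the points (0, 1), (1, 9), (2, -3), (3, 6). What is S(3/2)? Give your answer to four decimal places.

2.9250

Put M_i = S'' at the i-th knot. Here h = (1, 1, 1) and Δ = (8, -12, 9), so the interior equations h_(i-1)·M_(i-1) + 2(h_(i-1)+h_i)·M_i + h_i·M_(i+1) = 6(Δ_i − Δ_(i-1)) read
  1·M_0 + 4·M_1 + 1·M_2 = 6(Δ_1 - Δ_0) = -120
  1·M_1 + 4·M_2 + 1·M_3 = 6(Δ_2 - Δ_1) = 126
Natural end conditions: M_0 = M_3 = 0.
Hence M_0 = 0, M_1 = -202/5, M_2 = 208/5, M_3 = 0.
On [1, 2], S(t) = 9 - 82/15·(t - 1) - 101/5·(t - 1)² + 41/3·(t - 1)³.
With (t - 1) = 1/2: S(3/2) = 117/40.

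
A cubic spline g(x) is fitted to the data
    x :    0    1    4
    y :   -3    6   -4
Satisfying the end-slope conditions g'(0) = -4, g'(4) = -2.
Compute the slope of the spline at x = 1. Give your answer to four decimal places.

10.6250

Write σ_i for g''(x_i). With h_i = 1, 3 and divided differences Δ_i = 9, -10/3, the continuity of g' gives the tridiagonal system
  1·σ_0 + 8·σ_1 + 3·σ_2 = 6(Δ_1 - Δ_0) = -74
Clamped end conditions give two more equations: 2h_0·σ_0 + h_0·σ_1 = 6(Δ_0 - g'(0)) = 78 and h_1·σ_1 + 2h_1·σ_2 = 6(g'(4) - Δ_1) = 8.
Hence σ_0 = 195/4, σ_1 = -39/2, σ_2 = 133/12.
On [1, 4], g'(x) = b_1 + 2c_1·(x - 1) + 3d_1·(x - 1)² with b_1 = Δ_1 - h_1(2σ_1 + σ_2)/6 = 85/8, c_1 = σ_1/2 = -39/4, d_1 = (σ_2 - σ_1)/(6h_1) = 367/216. So g'(1) = 85/8.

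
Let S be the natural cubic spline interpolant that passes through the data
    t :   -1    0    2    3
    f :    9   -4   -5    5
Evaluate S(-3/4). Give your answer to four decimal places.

With M_i denoting the second derivative at x_i, h_i = 1, 2, 1, and Δ_i = (y_(i+1) − y_i)/h_i = -13, -1/2, 10:
  1·M_0 + 6·M_1 + 2·M_2 = 6(Δ_1 - Δ_0) = 75
  2·M_1 + 6·M_2 + 1·M_3 = 6(Δ_2 - Δ_1) = 63
Natural end conditions: M_0 = M_3 = 0.
Solving: M_0 = 0, M_1 = 81/8, M_2 = 57/8, M_3 = 0.
On [-1, 0], S(t) = 9 - 235/16·(t + 1) + 0·(t + 1)² + 27/16·(t + 1)³.
With (t + 1) = 1/4: S(-3/4) = 5483/1024.

5.3545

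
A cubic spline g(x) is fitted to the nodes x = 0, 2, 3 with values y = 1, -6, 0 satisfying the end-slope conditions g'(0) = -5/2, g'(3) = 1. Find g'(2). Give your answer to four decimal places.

4.3333

Put M_i = g'' at the i-th knot. Here h = (2, 1) and Δ = (-7/2, 6), so the interior equations h_(i-1)·M_(i-1) + 2(h_(i-1)+h_i)·M_i + h_i·M_(i+1) = 6(Δ_i − Δ_(i-1)) read
  2·M_0 + 6·M_1 + 1·M_2 = 6(Δ_1 - Δ_0) = 57
Clamped end conditions give two more equations: 2h_0·M_0 + h_0·M_1 = 6(Δ_0 - g'(0)) = -6 and h_1·M_1 + 2h_1·M_2 = 6(g'(3) - Δ_1) = -30.
Hence M_0 = -59/6, M_1 = 50/3, M_2 = -70/3.
On [2, 3], g'(x) = b_1 + 2c_1·(x - 2) + 3d_1·(x - 2)² with b_1 = Δ_1 - h_1(2M_1 + M_2)/6 = 13/3, c_1 = M_1/2 = 25/3, d_1 = (M_2 - M_1)/(6h_1) = -20/3. So g'(2) = 13/3.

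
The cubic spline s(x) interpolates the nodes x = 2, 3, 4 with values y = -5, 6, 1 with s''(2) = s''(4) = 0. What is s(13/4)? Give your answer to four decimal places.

6.0625

Let M_i = s''(x_i). Step sizes h_i = 1, 1; slopes of the chords Δ_i = (y_(i+1) - y_i)/h_i = 11, -5.
  1·M_0 + 4·M_1 + 1·M_2 = 6(Δ_1 - Δ_0) = -96
Natural end conditions: M_0 = M_2 = 0.
Solving the tridiagonal system: M_0 = 0, M_1 = -24, M_2 = 0.
On [3, 4], s(x) = 6 + 3·(x - 3) - 12·(x - 3)² + 4·(x - 3)³.
With (x - 3) = 1/4: s(13/4) = 97/16.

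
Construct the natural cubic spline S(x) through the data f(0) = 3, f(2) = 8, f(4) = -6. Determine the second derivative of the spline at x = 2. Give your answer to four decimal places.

-7.1250

Write M_i for S''(x_i). With h_i = 2, 2 and divided differences Δ_i = 5/2, -7, the continuity of S' gives the tridiagonal system
  2·M_0 + 8·M_1 + 2·M_2 = 6(Δ_1 - Δ_0) = -57
Natural end conditions: M_0 = M_2 = 0.
Forward elimination and back-substitution give M_0 = 0, M_1 = -57/8, M_2 = 0.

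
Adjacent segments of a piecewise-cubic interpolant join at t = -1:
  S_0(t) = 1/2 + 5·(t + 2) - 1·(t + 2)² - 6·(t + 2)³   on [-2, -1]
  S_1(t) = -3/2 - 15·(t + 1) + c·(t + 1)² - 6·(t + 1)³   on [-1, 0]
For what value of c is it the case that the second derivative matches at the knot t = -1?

S_0''(t) = -2 - 36·(t + 2), so S_0''(-1) = -38. On the right, S_1''(-1) = 2c, so c = -19.

-19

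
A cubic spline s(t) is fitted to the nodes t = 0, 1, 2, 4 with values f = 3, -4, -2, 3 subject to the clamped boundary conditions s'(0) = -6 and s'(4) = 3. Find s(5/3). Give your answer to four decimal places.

With σ_i denoting the second derivative at x_i, h_i = 1, 1, 2, and Δ_i = (y_(i+1) − y_i)/h_i = -7, 2, 5/2:
  1·σ_0 + 4·σ_1 + 1·σ_2 = 6(Δ_1 - Δ_0) = 54
  1·σ_1 + 6·σ_2 + 2·σ_3 = 6(Δ_2 - Δ_1) = 3
Clamped end conditions give two more equations: 2h_0·σ_0 + h_0·σ_1 = 6(Δ_0 - s'(0)) = -6 and h_2·σ_2 + 2h_2·σ_3 = 6(s'(4) - Δ_2) = 3.
Solving: σ_0 = -255/22, σ_1 = 189/11, σ_2 = -69/22, σ_3 = 51/22.
On [1, 2], s(t) = -4 - 141/44·(t - 1) + 189/22·(t - 1)² - 149/44·(t - 1)³.
With (t - 1) = 2/3: s(5/3) = -1973/594.

-3.3215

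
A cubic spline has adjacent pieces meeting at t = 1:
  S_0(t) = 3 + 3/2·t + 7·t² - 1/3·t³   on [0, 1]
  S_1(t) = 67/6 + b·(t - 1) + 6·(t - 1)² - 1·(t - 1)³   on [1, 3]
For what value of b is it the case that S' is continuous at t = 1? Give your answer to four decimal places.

S_0'(t) = 3/2 + 14·t - 1·t², so S_0'(1) = 29/2. On the right, S_1'(1) = b, so b = 29/2.

14.5000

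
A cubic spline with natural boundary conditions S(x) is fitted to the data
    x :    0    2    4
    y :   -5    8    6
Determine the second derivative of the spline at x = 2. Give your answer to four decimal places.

-5.6250

Let m_i = S''(x_i). Step sizes h_i = 2, 2; slopes of the chords Δ_i = (y_(i+1) - y_i)/h_i = 13/2, -1.
  2·m_0 + 8·m_1 + 2·m_2 = 6(Δ_1 - Δ_0) = -45
Natural end conditions: m_0 = m_2 = 0.
Solving the tridiagonal system: m_0 = 0, m_1 = -45/8, m_2 = 0.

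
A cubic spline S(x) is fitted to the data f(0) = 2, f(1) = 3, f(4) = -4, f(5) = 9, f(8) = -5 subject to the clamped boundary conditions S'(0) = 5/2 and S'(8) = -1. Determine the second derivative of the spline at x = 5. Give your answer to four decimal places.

Put σ_i = S'' at the i-th knot. Here h = (1, 3, 1, 3) and Δ = (1, -7/3, 13, -14/3), so the interior equations h_(i-1)·σ_(i-1) + 2(h_(i-1)+h_i)·σ_i + h_i·σ_(i+1) = 6(Δ_i − Δ_(i-1)) read
  1·σ_0 + 8·σ_1 + 3·σ_2 = 6(Δ_1 - Δ_0) = -20
  3·σ_1 + 8·σ_2 + 1·σ_3 = 6(Δ_2 - Δ_1) = 92
  1·σ_2 + 8·σ_3 + 3·σ_4 = 6(Δ_3 - Δ_2) = -106
Clamped end conditions give two more equations: 2h_0·σ_0 + h_0·σ_1 = 6(Δ_0 - S'(0)) = -9 and h_3·σ_3 + 2h_3·σ_4 = 6(S'(8) - Δ_3) = 22.
Solving: σ_0 = 13/432, σ_1 = -1957/216, σ_2 = 7553/432, σ_3 = -4469/216, σ_4 = 6053/432.

-20.6898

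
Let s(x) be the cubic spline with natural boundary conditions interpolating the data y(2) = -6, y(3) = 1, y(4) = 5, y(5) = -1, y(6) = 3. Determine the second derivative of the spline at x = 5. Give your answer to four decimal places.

20.0357

Put M_i = s'' at the i-th knot. Here h = (1, 1, 1, 1) and Δ = (7, 4, -6, 4), so the interior equations h_(i-1)·M_(i-1) + 2(h_(i-1)+h_i)·M_i + h_i·M_(i+1) = 6(Δ_i − Δ_(i-1)) read
  1·M_0 + 4·M_1 + 1·M_2 = 6(Δ_1 - Δ_0) = -18
  1·M_1 + 4·M_2 + 1·M_3 = 6(Δ_2 - Δ_1) = -60
  1·M_2 + 4·M_3 + 1·M_4 = 6(Δ_3 - Δ_2) = 60
Natural end conditions: M_0 = M_4 = 0.
Hence M_0 = 0, M_1 = 15/28, M_2 = -141/7, M_3 = 561/28, M_4 = 0.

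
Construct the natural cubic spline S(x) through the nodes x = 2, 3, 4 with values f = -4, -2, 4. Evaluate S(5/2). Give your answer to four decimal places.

With σ_i denoting the second derivative at x_i, h_i = 1, 1, and Δ_i = (y_(i+1) − y_i)/h_i = 2, 6:
  1·σ_0 + 4·σ_1 + 1·σ_2 = 6(Δ_1 - Δ_0) = 24
Natural end conditions: σ_0 = σ_2 = 0.
Solving: σ_0 = 0, σ_1 = 6, σ_2 = 0.
On [2, 3], S(x) = -4 + 1·(x - 2) + 0·(x - 2)² + 1·(x - 2)³.
With (x - 2) = 1/2: S(5/2) = -27/8.

-3.3750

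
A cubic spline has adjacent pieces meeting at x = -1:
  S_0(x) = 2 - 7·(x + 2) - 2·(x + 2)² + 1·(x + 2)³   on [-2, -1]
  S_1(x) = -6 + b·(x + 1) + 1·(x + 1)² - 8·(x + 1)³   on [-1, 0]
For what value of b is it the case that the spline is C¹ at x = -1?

-8

S_0'(x) = -7 - 4·(x + 2) + 3·(x + 2)², so S_0'(-1) = -8. On the right, S_1'(-1) = b, so b = -8.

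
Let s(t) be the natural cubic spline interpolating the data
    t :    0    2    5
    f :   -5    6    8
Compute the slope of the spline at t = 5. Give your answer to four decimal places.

Let σ_i = s''(x_i). Step sizes h_i = 2, 3; slopes of the chords Δ_i = (y_(i+1) - y_i)/h_i = 11/2, 2/3.
  2·σ_0 + 10·σ_1 + 3·σ_2 = 6(Δ_1 - Δ_0) = -29
Natural end conditions: σ_0 = σ_2 = 0.
Solving: σ_0 = 0, σ_1 = -29/10, σ_2 = 0.
On [2, 5], s'(t) = b_1 + 2c_1·(t - 2) + 3d_1·(t - 2)² with b_1 = Δ_1 - h_1(2σ_1 + σ_2)/6 = 107/30, c_1 = σ_1/2 = -29/20, d_1 = (σ_2 - σ_1)/(6h_1) = 29/180. So s'(5) = -47/60.

-0.7833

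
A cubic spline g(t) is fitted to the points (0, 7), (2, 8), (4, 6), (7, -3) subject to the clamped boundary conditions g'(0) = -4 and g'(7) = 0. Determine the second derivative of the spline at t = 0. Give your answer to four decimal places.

Let M_i = g''(x_i). Step sizes h_i = 2, 2, 3; slopes of the chords Δ_i = (y_(i+1) - y_i)/h_i = 1/2, -1, -3.
  2·M_0 + 8·M_1 + 2·M_2 = 6(Δ_1 - Δ_0) = -9
  2·M_1 + 10·M_2 + 3·M_3 = 6(Δ_2 - Δ_1) = -12
Clamped end conditions give two more equations: 2h_0·M_0 + h_0·M_1 = 6(Δ_0 - g'(0)) = 27 and h_2·M_2 + 2h_2·M_3 = 6(g'(7) - Δ_2) = 18.
Forward elimination and back-substitution give M_0 = 599/74, M_1 = -199/74, M_2 = -68/37, M_3 = 145/37.

8.0946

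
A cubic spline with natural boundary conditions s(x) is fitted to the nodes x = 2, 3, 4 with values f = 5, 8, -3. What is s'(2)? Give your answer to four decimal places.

6.5000

With M_i denoting the second derivative at x_i, h_i = 1, 1, and Δ_i = (y_(i+1) − y_i)/h_i = 3, -11:
  1·M_0 + 4·M_1 + 1·M_2 = 6(Δ_1 - Δ_0) = -84
Natural end conditions: M_0 = M_2 = 0.
Forward elimination and back-substitution give M_0 = 0, M_1 = -21, M_2 = 0.
On [2, 3], s'(x) = b_0 + 2c_0·(x - 2) + 3d_0·(x - 2)² with b_0 = Δ_0 - h_0(2M_0 + M_1)/6 = 13/2, c_0 = M_0/2 = 0, d_0 = (M_1 - M_0)/(6h_0) = -7/2. So s'(2) = 13/2.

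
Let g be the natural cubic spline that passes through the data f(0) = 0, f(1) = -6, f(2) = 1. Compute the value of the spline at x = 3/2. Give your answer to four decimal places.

With M_i denoting the second derivative at x_i, h_i = 1, 1, and Δ_i = (y_(i+1) − y_i)/h_i = -6, 7:
  1·M_0 + 4·M_1 + 1·M_2 = 6(Δ_1 - Δ_0) = 78
Natural end conditions: M_0 = M_2 = 0.
Solving: M_0 = 0, M_1 = 39/2, M_2 = 0.
On [1, 2], g(x) = -6 + 1/2·(x - 1) + 39/4·(x - 1)² - 13/4·(x - 1)³.
With (x - 1) = 1/2: g(3/2) = -119/32.

-3.7188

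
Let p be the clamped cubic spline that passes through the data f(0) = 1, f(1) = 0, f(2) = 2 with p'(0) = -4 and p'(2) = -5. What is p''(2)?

-26

Let σ_i = p''(x_i). Step sizes h_i = 1, 1; slopes of the chords Δ_i = (y_(i+1) - y_i)/h_i = -1, 2.
  1·σ_0 + 4·σ_1 + 1·σ_2 = 6(Δ_1 - Δ_0) = 18
Clamped end conditions give two more equations: 2h_0·σ_0 + h_0·σ_1 = 6(Δ_0 - p'(0)) = 18 and h_1·σ_1 + 2h_1·σ_2 = 6(p'(2) - Δ_1) = -42.
Solving: σ_0 = 4, σ_1 = 10, σ_2 = -26.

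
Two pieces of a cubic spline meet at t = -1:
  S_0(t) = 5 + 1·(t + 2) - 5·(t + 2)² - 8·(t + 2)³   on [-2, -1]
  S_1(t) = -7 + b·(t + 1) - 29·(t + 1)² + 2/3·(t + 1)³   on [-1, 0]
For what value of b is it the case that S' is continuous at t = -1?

-33

S_0'(t) = 1 - 10·(t + 2) - 24·(t + 2)², so S_0'(-1) = -33. On the right, S_1'(-1) = b, so b = -33.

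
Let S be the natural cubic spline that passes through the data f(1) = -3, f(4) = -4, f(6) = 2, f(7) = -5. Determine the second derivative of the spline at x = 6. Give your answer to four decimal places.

Let M_i = S''(x_i). Step sizes h_i = 3, 2, 1; slopes of the chords Δ_i = (y_(i+1) - y_i)/h_i = -1/3, 3, -7.
  3·M_0 + 10·M_1 + 2·M_2 = 6(Δ_1 - Δ_0) = 20
  2·M_1 + 6·M_2 + 1·M_3 = 6(Δ_2 - Δ_1) = -60
Natural end conditions: M_0 = M_3 = 0.
Forward elimination and back-substitution give M_0 = 0, M_1 = 30/7, M_2 = -80/7, M_3 = 0.

-11.4286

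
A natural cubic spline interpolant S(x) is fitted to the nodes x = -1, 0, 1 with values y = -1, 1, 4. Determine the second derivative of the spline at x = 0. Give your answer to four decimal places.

Write M_i for S''(x_i). With h_i = 1, 1 and divided differences Δ_i = 2, 3, the continuity of S' gives the tridiagonal system
  1·M_0 + 4·M_1 + 1·M_2 = 6(Δ_1 - Δ_0) = 6
Natural end conditions: M_0 = M_2 = 0.
Hence M_0 = 0, M_1 = 3/2, M_2 = 0.

1.5000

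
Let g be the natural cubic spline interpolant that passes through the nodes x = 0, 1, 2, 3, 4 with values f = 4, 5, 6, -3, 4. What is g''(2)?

-24

With σ_i denoting the second derivative at x_i, h_i = 1, 1, 1, 1, and Δ_i = (y_(i+1) − y_i)/h_i = 1, 1, -9, 7:
  1·σ_0 + 4·σ_1 + 1·σ_2 = 6(Δ_1 - Δ_0) = 0
  1·σ_1 + 4·σ_2 + 1·σ_3 = 6(Δ_2 - Δ_1) = -60
  1·σ_2 + 4·σ_3 + 1·σ_4 = 6(Δ_3 - Δ_2) = 96
Natural end conditions: σ_0 = σ_4 = 0.
Forward elimination and back-substitution give σ_0 = 0, σ_1 = 6, σ_2 = -24, σ_3 = 30, σ_4 = 0.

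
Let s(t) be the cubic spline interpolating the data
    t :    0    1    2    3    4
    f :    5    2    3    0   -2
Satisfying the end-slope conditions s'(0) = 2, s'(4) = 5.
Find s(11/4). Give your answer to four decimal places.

1.1953

With M_i denoting the second derivative at x_i, h_i = 1, 1, 1, 1, and Δ_i = (y_(i+1) − y_i)/h_i = -3, 1, -3, -2:
  1·M_0 + 4·M_1 + 1·M_2 = 6(Δ_1 - Δ_0) = 24
  1·M_1 + 4·M_2 + 1·M_3 = 6(Δ_2 - Δ_1) = -24
  1·M_2 + 4·M_3 + 1·M_4 = 6(Δ_3 - Δ_2) = 6
Clamped end conditions give two more equations: 2h_0·M_0 + h_0·M_1 = 6(Δ_0 - s'(0)) = -30 and h_3·M_3 + 2h_3·M_4 = 6(s'(4) - Δ_3) = 42.
Solving: M_0 = -153/7, M_1 = 96/7, M_2 = -9, M_3 = -12/7, M_4 = 153/7.
On [2, 3], s(t) = 3 + 2/7·(t - 2) - 9/2·(t - 2)² + 17/14·(t - 2)³.
With (t - 2) = 3/4: s(11/4) = 153/128.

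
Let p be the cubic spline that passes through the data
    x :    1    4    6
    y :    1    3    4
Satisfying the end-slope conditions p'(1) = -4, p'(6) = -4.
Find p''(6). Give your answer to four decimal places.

With σ_i denoting the second derivative at x_i, h_i = 3, 2, and Δ_i = (y_(i+1) − y_i)/h_i = 2/3, 1/2:
  3·σ_0 + 10·σ_1 + 2·σ_2 = 6(Δ_1 - Δ_0) = -1
Clamped end conditions give two more equations: 2h_0·σ_0 + h_0·σ_1 = 6(Δ_0 - p'(1)) = 28 and h_1·σ_1 + 2h_1·σ_2 = 6(p'(6) - Δ_1) = -27.
Solving: σ_0 = 143/30, σ_1 = -1/5, σ_2 = -133/20.

-6.6500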